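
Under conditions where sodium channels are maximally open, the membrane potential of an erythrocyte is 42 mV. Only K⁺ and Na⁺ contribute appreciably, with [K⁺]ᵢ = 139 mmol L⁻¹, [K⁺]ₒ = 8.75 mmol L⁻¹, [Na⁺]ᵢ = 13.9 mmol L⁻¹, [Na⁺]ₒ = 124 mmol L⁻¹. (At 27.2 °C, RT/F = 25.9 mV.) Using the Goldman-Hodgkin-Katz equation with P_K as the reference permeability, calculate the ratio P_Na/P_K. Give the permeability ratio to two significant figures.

13

Let α = P_Na/P_K. GHK: Vm = 25.9·ln[(Kₒ + α·Naₒ)/(Kᵢ + α·Naᵢ)].
e^(Vm/25.9) = e^(42.0/25.9) = 5.0613
So 5.0613·(Kᵢ + α·Naᵢ) = Kₒ + α·Naₒ → α = (5.0613·139.0 − 8.75) / (124.0 − 5.0613·13.9)
α = (703.5 − 8.75) / (124.0 − 70.35) = 694.8/53.65 = 12.95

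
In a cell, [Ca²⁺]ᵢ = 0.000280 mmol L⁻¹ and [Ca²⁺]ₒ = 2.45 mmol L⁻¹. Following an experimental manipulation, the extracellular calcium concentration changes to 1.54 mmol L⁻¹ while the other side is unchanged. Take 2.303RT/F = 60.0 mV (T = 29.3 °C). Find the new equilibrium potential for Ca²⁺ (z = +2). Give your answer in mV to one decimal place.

112.2 mV

After the shift: [Ca²⁺]_out = 1.54, [Ca²⁺]_in = 0.000280 mmol L⁻¹.
E_new = (60.0/2)·log₁₀(1.54/0.000280) = 30.00 · (3.7404) = 112.21 mV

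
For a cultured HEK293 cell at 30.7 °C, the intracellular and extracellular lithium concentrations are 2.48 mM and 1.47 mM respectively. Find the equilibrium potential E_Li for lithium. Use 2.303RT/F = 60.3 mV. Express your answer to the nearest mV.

E = (60.3/z) · log₁₀([Li⁺]_out/[Li⁺]_in) with z = +1.
= (60.3/1) · log₁₀(1.47/2.48) = 60.30 · log₁₀(0.5927)
= 60.30 · (-0.2271) = -13.70 mV

-14 mV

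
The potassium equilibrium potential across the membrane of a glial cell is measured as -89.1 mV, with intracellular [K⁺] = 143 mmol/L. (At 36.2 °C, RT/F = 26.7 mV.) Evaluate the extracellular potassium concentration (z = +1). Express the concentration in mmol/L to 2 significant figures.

Nernst: E = (26.7/1) · ln([out]/[in]), so ln([out]/[in]) = -89.1 × 1 / 26.7 = -3.3371.
[out]/[in] = e^(-3.3371) = 0.03554.
[out] = 0.03554 × 143 = 5.082 mmol/L.

5.1 mmol/L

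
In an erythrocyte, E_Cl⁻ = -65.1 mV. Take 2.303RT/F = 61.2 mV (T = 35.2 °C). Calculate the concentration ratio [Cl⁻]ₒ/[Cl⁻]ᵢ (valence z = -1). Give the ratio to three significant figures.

11.6

log₁₀([out]/[in]) = E·z/(61.2) = -65.1 × -1 / 61.2 = 1.0637
[out]/[in] = 10^(1.0637) = 11.58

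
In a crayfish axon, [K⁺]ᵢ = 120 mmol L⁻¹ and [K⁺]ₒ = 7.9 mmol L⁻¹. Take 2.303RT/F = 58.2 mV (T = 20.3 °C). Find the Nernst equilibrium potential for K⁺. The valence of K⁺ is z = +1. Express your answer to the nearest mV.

E = (58.2/z) · log₁₀([K⁺]_out/[K⁺]_in) with z = +1.
= (58.2/1) · log₁₀(7.9/120) = 58.20 · log₁₀(0.06583)
= 58.20 · (-1.1816) = -68.77 mV

-69 mV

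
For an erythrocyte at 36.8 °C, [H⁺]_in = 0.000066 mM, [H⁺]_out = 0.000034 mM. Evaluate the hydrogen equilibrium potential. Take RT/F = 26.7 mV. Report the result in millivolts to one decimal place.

E = (26.7/z) · ln([H⁺]_out/[H⁺]_in) with z = +1.
= (26.7/1) · ln(0.000034/0.000066) = 26.70 · ln(0.5152)
= 26.70 · (-0.6633) = -17.71 mV

-17.7 mV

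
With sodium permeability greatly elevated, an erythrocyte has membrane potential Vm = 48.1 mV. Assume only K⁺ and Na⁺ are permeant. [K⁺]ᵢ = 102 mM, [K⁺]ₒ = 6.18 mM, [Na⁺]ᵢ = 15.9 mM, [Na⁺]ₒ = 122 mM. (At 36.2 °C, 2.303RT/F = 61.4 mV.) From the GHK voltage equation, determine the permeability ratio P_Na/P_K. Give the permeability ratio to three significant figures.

Let α = P_Na/P_K. GHK: Vm = 61.4·log₁₀[(Kₒ + α·Naₒ)/(Kᵢ + α·Naᵢ)].
10^(Vm/61.4) = 10^(48.1/61.4) = 6.0728
So 6.0728·(Kᵢ + α·Naᵢ) = Kₒ + α·Naₒ → α = (6.0728·102.0 − 6.18) / (122.0 − 6.0728·15.9)
α = (619.4 − 6.18) / (122.0 − 96.56) = 613.2/25.44 = 24.1

24.1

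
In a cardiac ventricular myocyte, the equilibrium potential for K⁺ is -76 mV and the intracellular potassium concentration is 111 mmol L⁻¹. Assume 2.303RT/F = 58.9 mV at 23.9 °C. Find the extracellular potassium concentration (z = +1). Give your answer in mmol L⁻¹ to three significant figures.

Nernst: E = (58.9/1) · log₁₀([out]/[in]), so log₁₀([out]/[in]) = -76.0 × 1 / 58.9 = -1.2903.
[out]/[in] = 10^(-1.2903) = 0.05125.
[out] = 0.05125 × 111 = 5.689 mmol L⁻¹.

5.69 mmol L⁻¹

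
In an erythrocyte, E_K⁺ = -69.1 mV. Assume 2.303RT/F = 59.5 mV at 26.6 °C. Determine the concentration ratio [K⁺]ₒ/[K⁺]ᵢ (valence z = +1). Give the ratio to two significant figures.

0.069

log₁₀([out]/[in]) = E·z/(59.5) = -69.1 × 1 / 59.5 = -1.1613
[out]/[in] = 10^(-1.1613) = 0.06897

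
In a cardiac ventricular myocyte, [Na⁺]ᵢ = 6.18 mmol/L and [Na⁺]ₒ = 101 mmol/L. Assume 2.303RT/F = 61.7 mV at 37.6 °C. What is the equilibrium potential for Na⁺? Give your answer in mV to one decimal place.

74.9 mV

E = (61.7/z) · log₁₀([Na⁺]_out/[Na⁺]_in) with z = +1.
= (61.7/1) · log₁₀(101/6.18) = 61.70 · log₁₀(16.34)
= 61.70 · (1.2133) = 74.86 mV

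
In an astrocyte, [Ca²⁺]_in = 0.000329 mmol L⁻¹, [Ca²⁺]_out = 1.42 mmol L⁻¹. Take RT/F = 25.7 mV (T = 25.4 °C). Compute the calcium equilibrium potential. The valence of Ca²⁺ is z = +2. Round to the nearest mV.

E = (25.7/z) · ln([Ca²⁺]_out/[Ca²⁺]_in) with z = +2.
= (25.7/2) · ln(1.42/0.000329) = 12.85 · ln(4316)
= 12.85 · (8.3701) = 107.56 mV

108 mV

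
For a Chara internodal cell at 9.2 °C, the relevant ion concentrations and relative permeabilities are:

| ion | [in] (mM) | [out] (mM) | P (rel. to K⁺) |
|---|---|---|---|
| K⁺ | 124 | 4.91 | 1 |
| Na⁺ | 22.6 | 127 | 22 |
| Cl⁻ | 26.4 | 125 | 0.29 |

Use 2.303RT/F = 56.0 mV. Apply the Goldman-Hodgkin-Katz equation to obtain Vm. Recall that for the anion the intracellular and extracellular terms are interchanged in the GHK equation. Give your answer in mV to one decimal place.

35.3 mV

Vm = 56.0 · log₁₀[(Σ P·[cation]ₒ + Σ P·[anion]ᵢ) / (Σ P·[cation]ᵢ + Σ P·[anion]ₒ)]
Numerator = 1×4.91 + 22×127 + 0.29×26.4 = 2807
Denominator = 1×124 + 22×22.6 + 0.29×125 = 657.5
Vm = 56.0 · log₁₀(4.2689) = 56.0 × (0.6303) = 35.30 mV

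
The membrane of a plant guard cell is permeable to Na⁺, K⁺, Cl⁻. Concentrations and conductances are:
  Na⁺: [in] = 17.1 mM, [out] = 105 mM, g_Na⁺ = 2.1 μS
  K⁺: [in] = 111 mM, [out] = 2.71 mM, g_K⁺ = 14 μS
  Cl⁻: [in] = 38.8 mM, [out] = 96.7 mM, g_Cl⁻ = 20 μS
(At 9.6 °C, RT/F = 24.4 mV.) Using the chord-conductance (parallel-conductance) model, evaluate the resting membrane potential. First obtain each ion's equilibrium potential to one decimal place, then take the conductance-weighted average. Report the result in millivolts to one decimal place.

E_Na⁺ = (24.4/1)·ln(105/17.1) = 44.3 mV
E_K⁺ = (24.4/1)·ln(2.71/111) = -90.6 mV
E_Cl⁻ = (24.4/-1)·ln(96.7/38.8) = -22.3 mV
Vm = (Σ gᵢEᵢ)/(Σ gᵢ) = (2.1·44.3 + 14·-90.6 + 20·-22.3) / (2.1 + 14 + 20)
= -1621.37 / 36.1 = -44.91 mV

-44.9 mV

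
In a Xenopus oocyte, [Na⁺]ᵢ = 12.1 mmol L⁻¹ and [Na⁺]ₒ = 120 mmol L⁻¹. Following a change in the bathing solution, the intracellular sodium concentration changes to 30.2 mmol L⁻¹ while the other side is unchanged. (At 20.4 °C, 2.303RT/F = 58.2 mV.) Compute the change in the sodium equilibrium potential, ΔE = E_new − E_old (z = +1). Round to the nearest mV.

-23 mV

E_old = (58.2/1)·log₁₀(120/12.1) = 57.99 mV
E_new = (58.2/1)·log₁₀(120/30.2) = 34.87 mV
ΔE = 34.87 − (57.99) = -23.12 mV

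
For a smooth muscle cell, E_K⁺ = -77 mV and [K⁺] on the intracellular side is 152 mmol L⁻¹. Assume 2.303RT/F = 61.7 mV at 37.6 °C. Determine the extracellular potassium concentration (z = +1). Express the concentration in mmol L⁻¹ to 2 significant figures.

Nernst: E = (61.7/1) · log₁₀([out]/[in]), so log₁₀([out]/[in]) = -77.0 × 1 / 61.7 = -1.2480.
[out]/[in] = 10^(-1.2480) = 0.0565.
[out] = 0.0565 × 152 = 8.588 mmol L⁻¹.

8.6 mmol L⁻¹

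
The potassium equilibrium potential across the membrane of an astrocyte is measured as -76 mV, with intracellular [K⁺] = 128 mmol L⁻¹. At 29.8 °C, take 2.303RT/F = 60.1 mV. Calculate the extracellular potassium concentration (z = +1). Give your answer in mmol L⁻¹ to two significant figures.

Nernst: E = (60.1/1) · log₁₀([out]/[in]), so log₁₀([out]/[in]) = -76.0 × 1 / 60.1 = -1.2646.
[out]/[in] = 10^(-1.2646) = 0.05438.
[out] = 0.05438 × 128 = 6.961 mmol L⁻¹.

7.0 mmol L⁻¹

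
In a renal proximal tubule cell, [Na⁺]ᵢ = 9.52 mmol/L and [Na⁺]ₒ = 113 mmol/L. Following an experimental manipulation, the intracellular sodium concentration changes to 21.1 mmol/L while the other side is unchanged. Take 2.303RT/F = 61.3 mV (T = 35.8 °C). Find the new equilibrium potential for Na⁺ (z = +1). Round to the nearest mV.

After the shift: [Na⁺]_out = 113, [Na⁺]_in = 21.1 mmol/L.
E_new = (61.3/1)·log₁₀(113/21.1) = 61.30 · (0.7288) = 44.68 mV

45 mV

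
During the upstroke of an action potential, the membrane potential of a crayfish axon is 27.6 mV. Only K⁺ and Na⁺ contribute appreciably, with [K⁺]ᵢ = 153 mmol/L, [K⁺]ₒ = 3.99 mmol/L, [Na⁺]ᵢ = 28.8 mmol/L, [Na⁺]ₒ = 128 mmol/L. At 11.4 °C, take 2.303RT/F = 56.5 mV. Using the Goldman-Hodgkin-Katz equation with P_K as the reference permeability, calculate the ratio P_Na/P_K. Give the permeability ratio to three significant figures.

11.9

Let α = P_Na/P_K. GHK: Vm = 56.5·log₁₀[(Kₒ + α·Naₒ)/(Kᵢ + α·Naᵢ)].
10^(Vm/56.5) = 10^(27.6/56.5) = 3.0796
So 3.0796·(Kᵢ + α·Naᵢ) = Kₒ + α·Naₒ → α = (3.0796·153.0 − 3.99) / (128.0 − 3.0796·28.8)
α = (471.2 − 3.99) / (128.0 − 88.69) = 467.2/39.31 = 11.89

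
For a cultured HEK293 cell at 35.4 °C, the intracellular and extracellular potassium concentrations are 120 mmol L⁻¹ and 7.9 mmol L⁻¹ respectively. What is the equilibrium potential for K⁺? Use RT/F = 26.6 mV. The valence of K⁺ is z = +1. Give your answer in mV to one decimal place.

E = (26.6/z) · ln([K⁺]_out/[K⁺]_in) with z = +1.
= (26.6/1) · ln(7.9/120) = 26.60 · ln(0.06583)
= 26.60 · (-2.7206) = -72.37 mV

-72.4 mV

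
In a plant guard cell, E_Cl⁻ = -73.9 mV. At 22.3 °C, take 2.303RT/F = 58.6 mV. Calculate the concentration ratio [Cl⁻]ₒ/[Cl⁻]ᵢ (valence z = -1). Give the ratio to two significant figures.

18

log₁₀([out]/[in]) = E·z/(58.6) = -73.9 × -1 / 58.6 = 1.2611
[out]/[in] = 10^(1.2611) = 18.24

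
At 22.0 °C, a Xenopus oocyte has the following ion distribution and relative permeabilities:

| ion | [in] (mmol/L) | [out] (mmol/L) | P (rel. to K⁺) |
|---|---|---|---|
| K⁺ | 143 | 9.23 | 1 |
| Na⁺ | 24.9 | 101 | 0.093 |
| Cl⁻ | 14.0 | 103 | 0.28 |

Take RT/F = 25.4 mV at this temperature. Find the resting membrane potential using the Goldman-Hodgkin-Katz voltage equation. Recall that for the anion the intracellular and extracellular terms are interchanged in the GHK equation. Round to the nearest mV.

Vm = 25.4 · ln[(Σ P·[cation]ₒ + Σ P·[anion]ᵢ) / (Σ P·[cation]ᵢ + Σ P·[anion]ₒ)]
Numerator = 1×9.23 + 0.093×101 + 0.28×14.0 = 22.54
Denominator = 1×143 + 0.093×24.9 + 0.28×103 = 174.2
Vm = 25.4 · ln(0.12944) = 25.4 × (-2.0445) = -51.93 mV

-52 mV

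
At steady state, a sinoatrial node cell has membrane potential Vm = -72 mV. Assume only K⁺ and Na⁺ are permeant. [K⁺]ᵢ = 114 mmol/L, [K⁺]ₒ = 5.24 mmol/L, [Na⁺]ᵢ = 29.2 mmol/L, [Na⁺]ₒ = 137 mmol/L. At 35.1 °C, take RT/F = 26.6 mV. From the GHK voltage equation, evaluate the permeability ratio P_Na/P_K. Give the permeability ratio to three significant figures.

0.0175

Let α = P_Na/P_K. GHK: Vm = 26.6·ln[(Kₒ + α·Naₒ)/(Kᵢ + α·Naᵢ)].
e^(Vm/26.6) = e^(-72.0/26.6) = 0.066752
So 0.066752·(Kᵢ + α·Naᵢ) = Kₒ + α·Naₒ → α = (0.066752·114.0 − 5.24) / (137.0 − 0.066752·29.2)
α = (7.61 − 5.24) / (137.0 − 1.949) = 2.37/135.1 = 0.01755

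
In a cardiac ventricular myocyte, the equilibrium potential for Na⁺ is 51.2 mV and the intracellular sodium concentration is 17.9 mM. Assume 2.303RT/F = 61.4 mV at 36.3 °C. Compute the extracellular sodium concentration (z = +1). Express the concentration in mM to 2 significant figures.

Nernst: E = (61.4/1) · log₁₀([out]/[in]), so log₁₀([out]/[in]) = 51.2 × 1 / 61.4 = 0.8339.
[out]/[in] = 10^(0.8339) = 6.821.
[out] = 6.821 × 17.9 = 122.1 mM.

120 mM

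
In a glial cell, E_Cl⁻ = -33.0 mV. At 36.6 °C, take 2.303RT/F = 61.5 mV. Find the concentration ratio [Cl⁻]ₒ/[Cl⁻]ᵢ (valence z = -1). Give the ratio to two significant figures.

log₁₀([out]/[in]) = E·z/(61.5) = -33.0 × -1 / 61.5 = 0.5366
[out]/[in] = 10^(0.5366) = 3.44

3.4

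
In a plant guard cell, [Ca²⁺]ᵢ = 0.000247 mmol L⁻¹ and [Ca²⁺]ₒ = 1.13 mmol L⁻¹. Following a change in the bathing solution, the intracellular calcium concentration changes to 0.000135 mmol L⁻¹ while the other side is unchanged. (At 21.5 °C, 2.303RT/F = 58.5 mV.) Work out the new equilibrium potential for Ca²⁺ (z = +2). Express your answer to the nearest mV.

After the shift: [Ca²⁺]_out = 1.13, [Ca²⁺]_in = 0.000135 mmol L⁻¹.
E_new = (58.5/2)·log₁₀(1.13/0.000135) = 29.25 · (3.9227) = 114.74 mV

115 mV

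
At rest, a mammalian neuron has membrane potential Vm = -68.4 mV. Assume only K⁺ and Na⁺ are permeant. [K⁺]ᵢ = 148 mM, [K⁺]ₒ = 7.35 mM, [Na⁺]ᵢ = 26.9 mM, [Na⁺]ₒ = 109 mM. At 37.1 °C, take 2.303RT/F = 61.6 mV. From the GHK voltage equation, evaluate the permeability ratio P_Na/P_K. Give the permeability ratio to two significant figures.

0.039

Let α = P_Na/P_K. GHK: Vm = 61.6·log₁₀[(Kₒ + α·Naₒ)/(Kᵢ + α·Naᵢ)].
10^(Vm/61.6) = 10^(-68.4/61.6) = 0.077555
So 0.077555·(Kᵢ + α·Naᵢ) = Kₒ + α·Naₒ → α = (0.077555·148.0 − 7.35) / (109.0 − 0.077555·26.9)
α = (11.48 − 7.35) / (109.0 − 2.086) = 4.128/106.9 = 0.03861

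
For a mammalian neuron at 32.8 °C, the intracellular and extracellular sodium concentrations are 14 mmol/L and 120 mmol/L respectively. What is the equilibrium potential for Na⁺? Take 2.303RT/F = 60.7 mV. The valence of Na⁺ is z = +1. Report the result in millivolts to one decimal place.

E = (60.7/z) · log₁₀([Na⁺]_out/[Na⁺]_in) with z = +1.
= (60.7/1) · log₁₀(120/14) = 60.70 · log₁₀(8.571)
= 60.70 · (0.9331) = 56.64 mV

56.6 mV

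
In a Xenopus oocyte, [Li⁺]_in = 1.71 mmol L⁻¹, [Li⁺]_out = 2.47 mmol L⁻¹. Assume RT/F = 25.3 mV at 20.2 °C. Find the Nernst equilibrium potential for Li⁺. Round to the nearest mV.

9 mV

E = (25.3/z) · ln([Li⁺]_out/[Li⁺]_in) with z = +1.
= (25.3/1) · ln(2.47/1.71) = 25.30 · ln(1.444)
= 25.30 · (0.3677) = 9.30 mV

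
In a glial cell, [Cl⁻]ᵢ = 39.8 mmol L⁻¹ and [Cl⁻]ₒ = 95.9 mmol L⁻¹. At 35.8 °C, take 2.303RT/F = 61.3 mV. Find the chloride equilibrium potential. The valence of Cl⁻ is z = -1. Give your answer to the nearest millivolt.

E = (61.3/z) · log₁₀([Cl⁻]_out/[Cl⁻]_in) with z = -1.
For an anion, dividing by z = -1 reverses the sign.
= (61.3/-1) · log₁₀(95.9/39.8) = -61.30 · log₁₀(2.41)
= -61.30 · (0.3819) = -23.41 mV

-23 mV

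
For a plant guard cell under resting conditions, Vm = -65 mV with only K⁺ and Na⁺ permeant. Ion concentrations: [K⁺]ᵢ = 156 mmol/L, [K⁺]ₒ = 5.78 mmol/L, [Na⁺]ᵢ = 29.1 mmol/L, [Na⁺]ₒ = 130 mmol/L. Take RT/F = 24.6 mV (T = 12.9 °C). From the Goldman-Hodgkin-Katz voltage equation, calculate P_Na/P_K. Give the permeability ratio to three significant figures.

0.0416

Let α = P_Na/P_K. GHK: Vm = 24.6·ln[(Kₒ + α·Naₒ)/(Kᵢ + α·Naᵢ)].
e^(Vm/24.6) = e^(-65.0/24.6) = 0.071199
So 0.071199·(Kᵢ + α·Naᵢ) = Kₒ + α·Naₒ → α = (0.071199·156.0 − 5.78) / (130.0 − 0.071199·29.1)
α = (11.11 − 5.78) / (130.0 − 2.072) = 5.327/127.9 = 0.04164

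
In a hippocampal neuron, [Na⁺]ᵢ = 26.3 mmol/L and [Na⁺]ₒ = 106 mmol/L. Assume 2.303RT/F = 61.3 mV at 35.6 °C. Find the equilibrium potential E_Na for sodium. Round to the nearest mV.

37 mV

E = (61.3/z) · log₁₀([Na⁺]_out/[Na⁺]_in) with z = +1.
= (61.3/1) · log₁₀(106/26.3) = 61.30 · log₁₀(4.03)
= 61.30 · (0.6054) = 37.11 mV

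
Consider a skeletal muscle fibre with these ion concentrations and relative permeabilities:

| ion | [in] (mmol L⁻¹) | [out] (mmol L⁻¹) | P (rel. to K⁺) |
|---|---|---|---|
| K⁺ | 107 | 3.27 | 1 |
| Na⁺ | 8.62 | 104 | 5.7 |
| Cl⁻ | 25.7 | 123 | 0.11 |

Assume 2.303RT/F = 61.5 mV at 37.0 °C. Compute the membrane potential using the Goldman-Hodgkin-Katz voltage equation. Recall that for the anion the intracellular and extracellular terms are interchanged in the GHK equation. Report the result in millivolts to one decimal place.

33.7 mV

Vm = 61.5 · log₁₀[(Σ P·[cation]ₒ + Σ P·[anion]ᵢ) / (Σ P·[cation]ᵢ + Σ P·[anion]ₒ)]
Numerator = 1×3.27 + 5.7×104 + 0.11×25.7 = 598.9
Denominator = 1×107 + 5.7×8.62 + 0.11×123 = 169.7
Vm = 61.5 · log₁₀(3.5299) = 61.5 × (0.5478) = 33.69 mV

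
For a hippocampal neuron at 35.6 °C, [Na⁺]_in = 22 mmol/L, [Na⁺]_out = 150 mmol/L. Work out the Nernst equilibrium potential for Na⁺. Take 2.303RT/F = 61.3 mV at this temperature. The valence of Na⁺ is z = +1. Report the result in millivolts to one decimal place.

51.1 mV

E = (61.3/z) · log₁₀([Na⁺]_out/[Na⁺]_in) with z = +1.
= (61.3/1) · log₁₀(150/22) = 61.30 · log₁₀(6.818)
= 61.30 · (0.8337) = 51.10 mV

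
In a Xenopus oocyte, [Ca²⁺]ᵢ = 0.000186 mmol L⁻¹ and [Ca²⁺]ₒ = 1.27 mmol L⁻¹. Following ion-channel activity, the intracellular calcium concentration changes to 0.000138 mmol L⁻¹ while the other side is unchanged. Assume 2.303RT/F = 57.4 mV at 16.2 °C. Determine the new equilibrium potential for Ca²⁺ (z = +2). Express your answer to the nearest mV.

After the shift: [Ca²⁺]_out = 1.27, [Ca²⁺]_in = 0.000138 mmol L⁻¹.
E_new = (57.4/2)·log₁₀(1.27/0.000138) = 28.70 · (3.9639) = 113.76 mV

114 mV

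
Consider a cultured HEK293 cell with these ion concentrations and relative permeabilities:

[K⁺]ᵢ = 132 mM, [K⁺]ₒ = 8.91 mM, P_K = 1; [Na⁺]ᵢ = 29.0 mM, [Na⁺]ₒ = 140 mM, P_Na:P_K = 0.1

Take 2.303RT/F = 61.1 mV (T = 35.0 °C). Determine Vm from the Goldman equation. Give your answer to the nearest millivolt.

Vm = 61.1 · log₁₀[(Σ P·[cation]ₒ + Σ P·[anion]ᵢ) / (Σ P·[cation]ᵢ + Σ P·[anion]ₒ)]
Numerator = 1×8.91 + 0.1×140 = 22.91
Denominator = 1×132 + 0.1×29.0 = 134.9
Vm = 61.1 · log₁₀(0.16983) = 61.1 × (-0.7700) = -47.05 mV

-47 mV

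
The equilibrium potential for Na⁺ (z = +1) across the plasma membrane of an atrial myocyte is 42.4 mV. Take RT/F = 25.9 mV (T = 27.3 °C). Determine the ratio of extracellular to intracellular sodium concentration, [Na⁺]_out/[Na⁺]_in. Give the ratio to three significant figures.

5.14

ln([out]/[in]) = E·z/(25.9) = 42.4 × 1 / 25.9 = 1.6371
[out]/[in] = e^(1.6371) = 5.14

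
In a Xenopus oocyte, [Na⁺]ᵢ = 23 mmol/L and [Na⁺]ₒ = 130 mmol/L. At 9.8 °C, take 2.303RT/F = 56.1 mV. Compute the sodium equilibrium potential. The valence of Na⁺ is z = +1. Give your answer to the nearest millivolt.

E = (56.1/z) · log₁₀([Na⁺]_out/[Na⁺]_in) with z = +1.
= (56.1/1) · log₁₀(130/23) = 56.10 · log₁₀(5.652)
= 56.10 · (0.7522) = 42.20 mV

42 mV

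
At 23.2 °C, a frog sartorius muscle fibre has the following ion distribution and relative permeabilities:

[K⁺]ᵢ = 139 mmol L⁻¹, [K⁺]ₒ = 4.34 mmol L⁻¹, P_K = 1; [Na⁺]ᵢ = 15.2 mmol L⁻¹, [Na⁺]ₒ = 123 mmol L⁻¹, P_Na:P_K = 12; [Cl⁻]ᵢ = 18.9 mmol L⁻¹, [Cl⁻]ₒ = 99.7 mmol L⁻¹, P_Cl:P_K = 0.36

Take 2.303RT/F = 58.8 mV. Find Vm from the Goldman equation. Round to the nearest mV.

Vm = 58.8 · log₁₀[(Σ P·[cation]ₒ + Σ P·[anion]ᵢ) / (Σ P·[cation]ᵢ + Σ P·[anion]ₒ)]
Numerator = 1×4.34 + 12×123 + 0.36×18.9 = 1487
Denominator = 1×139 + 12×15.2 + 0.36×99.7 = 357.3
Vm = 58.8 · log₁₀(4.1623) = 58.8 × (0.6193) = 36.42 mV

36 mV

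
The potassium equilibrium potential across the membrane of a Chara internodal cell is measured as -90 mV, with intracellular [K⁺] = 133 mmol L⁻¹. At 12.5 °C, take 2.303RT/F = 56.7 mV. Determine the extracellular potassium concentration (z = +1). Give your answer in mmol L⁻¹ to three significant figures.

3.44 mmol L⁻¹

Nernst: E = (56.7/1) · log₁₀([out]/[in]), so log₁₀([out]/[in]) = -90.0 × 1 / 56.7 = -1.5873.
[out]/[in] = 10^(-1.5873) = 0.02586.
[out] = 0.02586 × 133 = 3.44 mmol L⁻¹.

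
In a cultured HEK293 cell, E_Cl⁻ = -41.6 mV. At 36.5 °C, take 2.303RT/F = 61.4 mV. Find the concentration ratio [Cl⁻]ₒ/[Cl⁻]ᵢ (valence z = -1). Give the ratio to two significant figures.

4.8

log₁₀([out]/[in]) = E·z/(61.4) = -41.6 × -1 / 61.4 = 0.6775
[out]/[in] = 10^(0.6775) = 4.759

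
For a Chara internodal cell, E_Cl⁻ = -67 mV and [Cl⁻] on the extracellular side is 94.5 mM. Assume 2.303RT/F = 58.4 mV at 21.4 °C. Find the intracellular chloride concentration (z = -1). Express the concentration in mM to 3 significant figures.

Nernst: E = (58.4/-1) · log₁₀([out]/[in]), so log₁₀([out]/[in]) = -67.0 × -1 / 58.4 = 1.1473.
[out]/[in] = 10^(1.1473) = 14.04.
[in] = 94.5 / 14.04 = 6.732 mM.

6.73 mM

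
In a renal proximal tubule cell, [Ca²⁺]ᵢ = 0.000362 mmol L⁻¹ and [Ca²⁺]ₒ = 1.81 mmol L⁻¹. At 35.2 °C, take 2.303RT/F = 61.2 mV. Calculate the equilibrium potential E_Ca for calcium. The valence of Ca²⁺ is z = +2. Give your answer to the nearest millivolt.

113 mV

E = (61.2/z) · log₁₀([Ca²⁺]_out/[Ca²⁺]_in) with z = +2.
= (61.2/2) · log₁₀(1.81/0.000362) = 30.60 · log₁₀(5000)
= 30.60 · (3.6990) = 113.19 mV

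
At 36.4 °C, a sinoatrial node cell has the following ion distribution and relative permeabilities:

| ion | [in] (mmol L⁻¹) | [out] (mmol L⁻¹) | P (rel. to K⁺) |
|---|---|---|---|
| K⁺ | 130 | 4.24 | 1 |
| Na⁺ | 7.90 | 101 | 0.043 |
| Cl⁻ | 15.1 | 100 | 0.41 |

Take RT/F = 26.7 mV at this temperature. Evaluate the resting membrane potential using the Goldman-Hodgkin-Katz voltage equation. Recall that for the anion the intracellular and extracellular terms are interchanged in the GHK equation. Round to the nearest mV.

Vm = 26.7 · ln[(Σ P·[cation]ₒ + Σ P·[anion]ᵢ) / (Σ P·[cation]ᵢ + Σ P·[anion]ₒ)]
Numerator = 1×4.24 + 0.043×101 + 0.41×15.1 = 14.77
Denominator = 1×130 + 0.043×7.90 + 0.41×100 = 171.3
Vm = 26.7 · ln(0.086226) = 26.7 × (-2.4508) = -65.44 mV

-65 mV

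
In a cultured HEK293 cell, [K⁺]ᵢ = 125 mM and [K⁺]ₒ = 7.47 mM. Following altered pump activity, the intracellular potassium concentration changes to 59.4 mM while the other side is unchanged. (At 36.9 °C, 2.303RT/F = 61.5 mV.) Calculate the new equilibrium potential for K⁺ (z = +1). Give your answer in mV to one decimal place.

-55.4 mV

After the shift: [K⁺]_out = 7.47, [K⁺]_in = 59.4 mM.
E_new = (61.5/1)·log₁₀(7.47/59.4) = 61.50 · (-0.9005) = -55.38 mV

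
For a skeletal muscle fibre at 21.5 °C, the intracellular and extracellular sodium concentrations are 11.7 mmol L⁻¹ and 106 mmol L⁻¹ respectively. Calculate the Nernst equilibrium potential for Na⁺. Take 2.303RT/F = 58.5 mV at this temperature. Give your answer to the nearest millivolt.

56 mV

E = (58.5/z) · log₁₀([Na⁺]_out/[Na⁺]_in) with z = +1.
= (58.5/1) · log₁₀(106/11.7) = 58.50 · log₁₀(9.06)
= 58.50 · (0.9571) = 55.99 mV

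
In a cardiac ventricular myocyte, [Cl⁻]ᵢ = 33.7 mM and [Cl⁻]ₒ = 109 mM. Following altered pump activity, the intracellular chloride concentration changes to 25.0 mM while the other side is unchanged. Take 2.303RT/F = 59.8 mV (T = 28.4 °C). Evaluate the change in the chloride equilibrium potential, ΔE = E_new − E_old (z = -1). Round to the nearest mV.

E_old = (59.8/-1)·log₁₀(109/33.7) = -30.49 mV
E_new = (59.8/-1)·log₁₀(109/25.0) = -38.24 mV
ΔE = -38.24 − (-30.49) = -7.76 mV

-8 mV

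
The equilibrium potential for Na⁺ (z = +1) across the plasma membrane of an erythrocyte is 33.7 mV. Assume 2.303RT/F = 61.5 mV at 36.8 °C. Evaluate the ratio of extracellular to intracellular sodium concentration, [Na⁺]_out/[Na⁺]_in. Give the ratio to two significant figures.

log₁₀([out]/[in]) = E·z/(61.5) = 33.7 × 1 / 61.5 = 0.5480
[out]/[in] = 10^(0.5480) = 3.532

3.5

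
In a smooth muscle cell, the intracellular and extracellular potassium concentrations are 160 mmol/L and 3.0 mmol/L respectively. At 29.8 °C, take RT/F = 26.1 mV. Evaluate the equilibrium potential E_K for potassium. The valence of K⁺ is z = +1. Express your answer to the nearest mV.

E = (26.1/z) · ln([K⁺]_out/[K⁺]_in) with z = +1.
= (26.1/1) · ln(3.0/160) = 26.10 · ln(0.01875)
= 26.10 · (-3.9766) = -103.79 mV

-104 mV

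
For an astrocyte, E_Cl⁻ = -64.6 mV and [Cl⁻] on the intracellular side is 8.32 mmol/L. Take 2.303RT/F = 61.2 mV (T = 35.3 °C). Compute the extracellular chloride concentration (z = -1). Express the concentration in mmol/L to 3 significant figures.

Nernst: E = (61.2/-1) · log₁₀([out]/[in]), so log₁₀([out]/[in]) = -64.6 × -1 / 61.2 = 1.0556.
[out]/[in] = 10^(1.0556) = 11.36.
[out] = 11.36 × 8.32 = 94.55 mmol/L.

94.6 mmol/L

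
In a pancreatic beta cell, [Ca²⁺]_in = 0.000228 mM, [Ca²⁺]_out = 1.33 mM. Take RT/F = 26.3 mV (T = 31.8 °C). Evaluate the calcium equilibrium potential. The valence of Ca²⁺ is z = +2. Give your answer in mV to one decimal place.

114.0 mV

E = (26.3/z) · ln([Ca²⁺]_out/[Ca²⁺]_in) with z = +2.
= (26.3/2) · ln(1.33/0.000228) = 13.15 · ln(5833)
= 13.15 · (8.6713) = 114.03 mV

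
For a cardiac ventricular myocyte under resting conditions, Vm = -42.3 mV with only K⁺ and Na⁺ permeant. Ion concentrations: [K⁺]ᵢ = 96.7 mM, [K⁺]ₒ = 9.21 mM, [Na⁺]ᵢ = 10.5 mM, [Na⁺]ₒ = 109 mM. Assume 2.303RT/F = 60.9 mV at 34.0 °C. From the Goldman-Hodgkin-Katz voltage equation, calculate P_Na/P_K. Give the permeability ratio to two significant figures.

0.097

Let α = P_Na/P_K. GHK: Vm = 60.9·log₁₀[(Kₒ + α·Naₒ)/(Kᵢ + α·Naᵢ)].
10^(Vm/60.9) = 10^(-42.3/60.9) = 0.20203
So 0.20203·(Kᵢ + α·Naᵢ) = Kₒ + α·Naₒ → α = (0.20203·96.7 − 9.21) / (109.0 − 0.20203·10.5)
α = (19.54 − 9.21) / (109.0 − 2.121) = 10.33/106.9 = 0.09662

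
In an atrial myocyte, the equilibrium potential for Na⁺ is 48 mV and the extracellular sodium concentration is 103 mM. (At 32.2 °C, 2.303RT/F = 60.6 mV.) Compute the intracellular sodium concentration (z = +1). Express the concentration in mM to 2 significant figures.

17 mM

Nernst: E = (60.6/1) · log₁₀([out]/[in]), so log₁₀([out]/[in]) = 48.0 × 1 / 60.6 = 0.7921.
[out]/[in] = 10^(0.7921) = 6.196.
[in] = 103 / 6.196 = 16.62 mM.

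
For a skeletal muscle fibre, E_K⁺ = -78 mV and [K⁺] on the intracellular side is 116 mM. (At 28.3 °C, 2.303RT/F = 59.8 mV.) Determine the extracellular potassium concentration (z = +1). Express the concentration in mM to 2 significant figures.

Nernst: E = (59.8/1) · log₁₀([out]/[in]), so log₁₀([out]/[in]) = -78.0 × 1 / 59.8 = -1.3043.
[out]/[in] = 10^(-1.3043) = 0.04962.
[out] = 0.04962 × 116 = 5.756 mM.

5.8 mM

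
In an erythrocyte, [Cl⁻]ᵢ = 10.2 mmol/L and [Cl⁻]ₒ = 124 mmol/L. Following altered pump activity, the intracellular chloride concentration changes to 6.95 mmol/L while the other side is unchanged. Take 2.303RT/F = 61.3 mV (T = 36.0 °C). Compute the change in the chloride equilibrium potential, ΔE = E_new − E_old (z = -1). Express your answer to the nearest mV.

E_old = (61.3/-1)·log₁₀(124/10.2) = -66.50 mV
E_new = (61.3/-1)·log₁₀(124/6.95) = -76.71 mV
ΔE = -76.71 − (-66.50) = -10.21 mV

-10 mV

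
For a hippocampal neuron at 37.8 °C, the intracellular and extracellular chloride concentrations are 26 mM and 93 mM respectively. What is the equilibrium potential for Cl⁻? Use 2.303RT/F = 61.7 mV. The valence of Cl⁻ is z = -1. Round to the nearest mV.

E = (61.7/z) · log₁₀([Cl⁻]_out/[Cl⁻]_in) with z = -1.
For an anion, dividing by z = -1 reverses the sign.
= (61.7/-1) · log₁₀(93/26) = -61.70 · log₁₀(3.577)
= -61.70 · (0.5535) = -34.15 mV

-34 mV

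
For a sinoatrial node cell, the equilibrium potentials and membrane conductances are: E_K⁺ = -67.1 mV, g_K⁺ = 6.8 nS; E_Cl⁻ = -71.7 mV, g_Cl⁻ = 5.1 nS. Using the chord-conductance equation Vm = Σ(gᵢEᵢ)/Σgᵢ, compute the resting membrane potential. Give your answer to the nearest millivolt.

-69 mV

Σ gᵢEᵢ = 6.8·(-67.1) + 5.1·(-71.7) = -821.95
Σ gᵢ = 6.8 + 5.1 = 11.9
Vm = -821.95 / 11.9 = -69.07 mV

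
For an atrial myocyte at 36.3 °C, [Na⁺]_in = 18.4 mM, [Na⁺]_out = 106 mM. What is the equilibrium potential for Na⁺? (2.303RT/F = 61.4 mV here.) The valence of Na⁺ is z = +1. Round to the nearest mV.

47 mV

E = (61.4/z) · log₁₀([Na⁺]_out/[Na⁺]_in) with z = +1.
= (61.4/1) · log₁₀(106/18.4) = 61.40 · log₁₀(5.761)
= 61.40 · (0.7605) = 46.69 mV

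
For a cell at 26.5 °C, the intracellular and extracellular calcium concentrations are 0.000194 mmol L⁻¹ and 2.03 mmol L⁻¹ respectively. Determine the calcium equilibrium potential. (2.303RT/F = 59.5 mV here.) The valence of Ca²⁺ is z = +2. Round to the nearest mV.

120 mV

E = (59.5/z) · log₁₀([Ca²⁺]_out/[Ca²⁺]_in) with z = +2.
= (59.5/2) · log₁₀(2.03/0.000194) = 29.75 · log₁₀(1.046e+04)
= 29.75 · (4.0197) = 119.59 mV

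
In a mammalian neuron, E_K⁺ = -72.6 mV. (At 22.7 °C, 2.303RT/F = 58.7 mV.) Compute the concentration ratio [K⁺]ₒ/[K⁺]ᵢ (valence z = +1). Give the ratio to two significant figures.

0.058

log₁₀([out]/[in]) = E·z/(58.7) = -72.6 × 1 / 58.7 = -1.2368
[out]/[in] = 10^(-1.2368) = 0.05797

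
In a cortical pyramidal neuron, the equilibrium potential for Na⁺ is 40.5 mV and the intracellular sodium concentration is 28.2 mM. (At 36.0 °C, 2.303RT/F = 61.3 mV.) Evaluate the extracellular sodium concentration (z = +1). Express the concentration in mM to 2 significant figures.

Nernst: E = (61.3/1) · log₁₀([out]/[in]), so log₁₀([out]/[in]) = 40.5 × 1 / 61.3 = 0.6607.
[out]/[in] = 10^(0.6607) = 4.578.
[out] = 4.578 × 28.2 = 129.1 mM.

130 mM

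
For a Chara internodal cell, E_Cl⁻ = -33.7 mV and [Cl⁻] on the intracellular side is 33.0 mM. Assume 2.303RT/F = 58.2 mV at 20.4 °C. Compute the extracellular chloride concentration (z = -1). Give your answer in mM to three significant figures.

Nernst: E = (58.2/-1) · log₁₀([out]/[in]), so log₁₀([out]/[in]) = -33.7 × -1 / 58.2 = 0.5790.
[out]/[in] = 10^(0.5790) = 3.793.
[out] = 3.793 × 33.0 = 125.2 mM.

125 mM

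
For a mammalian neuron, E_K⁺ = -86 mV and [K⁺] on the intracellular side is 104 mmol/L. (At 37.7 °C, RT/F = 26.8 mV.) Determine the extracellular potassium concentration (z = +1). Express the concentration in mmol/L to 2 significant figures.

4.2 mmol/L

Nernst: E = (26.8/1) · ln([out]/[in]), so ln([out]/[in]) = -86.0 × 1 / 26.8 = -3.2090.
[out]/[in] = e^(-3.2090) = 0.0404.
[out] = 0.0404 × 104 = 4.201 mmol/L.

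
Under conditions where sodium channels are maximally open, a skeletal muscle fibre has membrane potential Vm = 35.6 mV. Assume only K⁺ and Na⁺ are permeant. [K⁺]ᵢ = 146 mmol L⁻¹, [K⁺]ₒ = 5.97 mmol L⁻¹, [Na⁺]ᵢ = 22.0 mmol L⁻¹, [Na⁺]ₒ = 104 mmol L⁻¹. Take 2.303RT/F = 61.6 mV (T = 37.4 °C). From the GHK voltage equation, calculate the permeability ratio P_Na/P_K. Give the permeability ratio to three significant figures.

Let α = P_Na/P_K. GHK: Vm = 61.6·log₁₀[(Kₒ + α·Naₒ)/(Kᵢ + α·Naᵢ)].
10^(Vm/61.6) = 10^(35.6/61.6) = 3.7837
So 3.7837·(Kᵢ + α·Naᵢ) = Kₒ + α·Naₒ → α = (3.7837·146.0 − 5.97) / (104.0 − 3.7837·22.0)
α = (552.4 − 5.97) / (104.0 − 83.24) = 546.5/20.76 = 26.33

26.3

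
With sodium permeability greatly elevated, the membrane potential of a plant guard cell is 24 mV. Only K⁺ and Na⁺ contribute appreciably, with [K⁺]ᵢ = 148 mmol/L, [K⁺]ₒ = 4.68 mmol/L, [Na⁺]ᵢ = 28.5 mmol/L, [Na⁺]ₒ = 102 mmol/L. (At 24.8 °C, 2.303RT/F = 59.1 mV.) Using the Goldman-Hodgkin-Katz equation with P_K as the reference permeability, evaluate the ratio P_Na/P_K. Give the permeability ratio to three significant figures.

Let α = P_Na/P_K. GHK: Vm = 59.1·log₁₀[(Kₒ + α·Naₒ)/(Kᵢ + α·Naᵢ)].
10^(Vm/59.1) = 10^(24.0/59.1) = 2.5474
So 2.5474·(Kᵢ + α·Naᵢ) = Kₒ + α·Naₒ → α = (2.5474·148.0 − 4.68) / (102.0 − 2.5474·28.5)
α = (377 − 4.68) / (102.0 − 72.6) = 372.3/29.4 = 12.66

12.7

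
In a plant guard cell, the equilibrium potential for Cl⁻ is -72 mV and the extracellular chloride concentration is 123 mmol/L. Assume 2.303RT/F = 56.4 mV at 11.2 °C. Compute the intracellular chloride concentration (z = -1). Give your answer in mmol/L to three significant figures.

6.51 mmol/L

Nernst: E = (56.4/-1) · log₁₀([out]/[in]), so log₁₀([out]/[in]) = -72.0 × -1 / 56.4 = 1.2766.
[out]/[in] = 10^(1.2766) = 18.91.
[in] = 123 / 18.91 = 6.506 mmol/L.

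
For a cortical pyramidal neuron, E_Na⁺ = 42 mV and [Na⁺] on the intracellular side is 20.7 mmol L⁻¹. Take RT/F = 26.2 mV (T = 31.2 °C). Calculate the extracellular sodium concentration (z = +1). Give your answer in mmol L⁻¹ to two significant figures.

Nernst: E = (26.2/1) · ln([out]/[in]), so ln([out]/[in]) = 42.0 × 1 / 26.2 = 1.6031.
[out]/[in] = e^(1.6031) = 4.968.
[out] = 4.968 × 20.7 = 102.8 mmol L⁻¹.

100 mmol L⁻¹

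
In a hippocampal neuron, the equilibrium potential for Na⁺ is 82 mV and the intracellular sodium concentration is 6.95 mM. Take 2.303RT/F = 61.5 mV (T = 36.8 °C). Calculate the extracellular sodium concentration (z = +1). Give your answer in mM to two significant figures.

Nernst: E = (61.5/1) · log₁₀([out]/[in]), so log₁₀([out]/[in]) = 82.0 × 1 / 61.5 = 1.3333.
[out]/[in] = 10^(1.3333) = 21.54.
[out] = 21.54 × 6.95 = 149.7 mM.

150 mM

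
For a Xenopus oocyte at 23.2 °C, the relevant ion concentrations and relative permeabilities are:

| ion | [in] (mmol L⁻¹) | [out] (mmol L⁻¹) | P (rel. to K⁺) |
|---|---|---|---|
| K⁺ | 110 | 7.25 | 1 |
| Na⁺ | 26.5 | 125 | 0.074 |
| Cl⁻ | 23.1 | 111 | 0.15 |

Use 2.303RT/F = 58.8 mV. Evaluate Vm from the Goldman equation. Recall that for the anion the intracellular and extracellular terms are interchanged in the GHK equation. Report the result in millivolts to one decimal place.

-47.6 mV

Vm = 58.8 · log₁₀[(Σ P·[cation]ₒ + Σ P·[anion]ᵢ) / (Σ P·[cation]ᵢ + Σ P·[anion]ₒ)]
Numerator = 1×7.25 + 0.074×125 + 0.15×23.1 = 19.96
Denominator = 1×110 + 0.074×26.5 + 0.15×111 = 128.6
Vm = 58.8 · log₁₀(0.15524) = 58.8 × (-0.8090) = -47.57 mV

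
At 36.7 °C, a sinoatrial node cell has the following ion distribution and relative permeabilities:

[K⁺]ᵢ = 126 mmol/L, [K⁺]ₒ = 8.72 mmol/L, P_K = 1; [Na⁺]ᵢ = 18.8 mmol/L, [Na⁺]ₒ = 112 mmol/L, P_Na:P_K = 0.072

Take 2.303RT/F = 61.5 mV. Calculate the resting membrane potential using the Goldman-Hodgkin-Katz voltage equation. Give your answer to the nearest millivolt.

Vm = 61.5 · log₁₀[(Σ P·[cation]ₒ + Σ P·[anion]ᵢ) / (Σ P·[cation]ᵢ + Σ P·[anion]ₒ)]
Numerator = 1×8.72 + 0.072×112 = 16.78
Denominator = 1×126 + 0.072×18.8 = 127.4
Vm = 61.5 · log₁₀(0.13179) = 61.5 × (-0.8801) = -54.13 mV

-54 mV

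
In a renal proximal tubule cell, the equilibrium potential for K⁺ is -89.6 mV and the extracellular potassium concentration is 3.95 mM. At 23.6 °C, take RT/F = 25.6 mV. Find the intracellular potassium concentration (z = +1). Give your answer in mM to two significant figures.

Nernst: E = (25.6/1) · ln([out]/[in]), so ln([out]/[in]) = -89.6 × 1 / 25.6 = -3.5000.
[out]/[in] = e^(-3.5000) = 0.0302.
[in] = 3.95 / 0.0302 = 130.8 mM.

130 mM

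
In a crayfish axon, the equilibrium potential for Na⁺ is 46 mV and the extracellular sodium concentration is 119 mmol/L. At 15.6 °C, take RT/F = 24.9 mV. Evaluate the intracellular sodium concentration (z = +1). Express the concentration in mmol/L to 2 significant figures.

19 mmol/L

Nernst: E = (24.9/1) · ln([out]/[in]), so ln([out]/[in]) = 46.0 × 1 / 24.9 = 1.8474.
[out]/[in] = e^(1.8474) = 6.343.
[in] = 119 / 6.343 = 18.76 mmol/L.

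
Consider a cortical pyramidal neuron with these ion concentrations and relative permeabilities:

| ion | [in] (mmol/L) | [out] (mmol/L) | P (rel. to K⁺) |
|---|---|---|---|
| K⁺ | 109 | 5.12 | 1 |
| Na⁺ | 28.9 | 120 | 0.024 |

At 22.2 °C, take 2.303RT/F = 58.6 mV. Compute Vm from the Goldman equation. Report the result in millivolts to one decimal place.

-66.6 mV

Vm = 58.6 · log₁₀[(Σ P·[cation]ₒ + Σ P·[anion]ᵢ) / (Σ P·[cation]ᵢ + Σ P·[anion]ₒ)]
Numerator = 1×5.12 + 0.024×120 = 8
Denominator = 1×109 + 0.024×28.9 = 109.7
Vm = 58.6 · log₁₀(0.07293) = 58.6 × (-1.1371) = -66.63 mV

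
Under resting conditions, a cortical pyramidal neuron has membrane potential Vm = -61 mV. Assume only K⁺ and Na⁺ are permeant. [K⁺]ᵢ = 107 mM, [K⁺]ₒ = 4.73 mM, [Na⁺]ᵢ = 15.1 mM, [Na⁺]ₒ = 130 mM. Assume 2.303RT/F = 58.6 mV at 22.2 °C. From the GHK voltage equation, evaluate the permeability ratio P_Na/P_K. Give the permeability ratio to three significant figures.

0.0389

Let α = P_Na/P_K. GHK: Vm = 58.6·log₁₀[(Kₒ + α·Naₒ)/(Kᵢ + α·Naᵢ)].
10^(Vm/58.6) = 10^(-61.0/58.6) = 0.091001
So 0.091001·(Kᵢ + α·Naᵢ) = Kₒ + α·Naₒ → α = (0.091001·107.0 − 4.73) / (130.0 − 0.091001·15.1)
α = (9.737 − 4.73) / (130.0 − 1.374) = 5.007/128.6 = 0.03893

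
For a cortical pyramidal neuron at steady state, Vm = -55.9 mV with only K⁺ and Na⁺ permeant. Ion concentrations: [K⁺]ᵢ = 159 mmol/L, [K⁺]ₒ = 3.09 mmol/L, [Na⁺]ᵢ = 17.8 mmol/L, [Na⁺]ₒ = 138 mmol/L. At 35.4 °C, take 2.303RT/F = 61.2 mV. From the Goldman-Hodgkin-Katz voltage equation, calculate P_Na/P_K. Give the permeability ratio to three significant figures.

0.120

Let α = P_Na/P_K. GHK: Vm = 61.2·log₁₀[(Kₒ + α·Naₒ)/(Kᵢ + α·Naᵢ)].
10^(Vm/61.2) = 10^(-55.9/61.2) = 0.12207
So 0.12207·(Kᵢ + α·Naᵢ) = Kₒ + α·Naₒ → α = (0.12207·159.0 − 3.09) / (138.0 − 0.12207·17.8)
α = (19.41 − 3.09) / (138.0 − 2.173) = 16.32/135.8 = 0.1201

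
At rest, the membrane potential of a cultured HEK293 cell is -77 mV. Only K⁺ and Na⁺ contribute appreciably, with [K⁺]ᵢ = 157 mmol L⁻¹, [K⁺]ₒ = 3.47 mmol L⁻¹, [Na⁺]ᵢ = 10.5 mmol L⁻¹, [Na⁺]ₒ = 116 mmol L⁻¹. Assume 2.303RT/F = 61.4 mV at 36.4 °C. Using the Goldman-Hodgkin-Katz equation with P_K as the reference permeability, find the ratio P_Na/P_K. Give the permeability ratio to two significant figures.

0.046

Let α = P_Na/P_K. GHK: Vm = 61.4·log₁₀[(Kₒ + α·Naₒ)/(Kᵢ + α·Naᵢ)].
10^(Vm/61.4) = 10^(-77.0/61.4) = 0.055709
So 0.055709·(Kᵢ + α·Naᵢ) = Kₒ + α·Naₒ → α = (0.055709·157.0 − 3.47) / (116.0 − 0.055709·10.5)
α = (8.746 − 3.47) / (116.0 − 0.5849) = 5.276/115.4 = 0.04572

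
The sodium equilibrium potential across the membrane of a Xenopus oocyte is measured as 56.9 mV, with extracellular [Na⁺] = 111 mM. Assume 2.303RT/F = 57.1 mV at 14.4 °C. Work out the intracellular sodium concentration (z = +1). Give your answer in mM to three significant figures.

11.2 mM

Nernst: E = (57.1/1) · log₁₀([out]/[in]), so log₁₀([out]/[in]) = 56.9 × 1 / 57.1 = 0.9965.
[out]/[in] = 10^(0.9965) = 9.92.
[in] = 111 / 9.92 = 11.19 mM.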